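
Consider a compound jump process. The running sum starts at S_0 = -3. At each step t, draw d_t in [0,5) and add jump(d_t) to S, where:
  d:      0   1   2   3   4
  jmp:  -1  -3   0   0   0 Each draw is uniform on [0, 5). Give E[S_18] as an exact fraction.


Outcome values over d=0..4: [-1, -3, 0, 0, 0]
Σy = -4, Σy² = 10, M = 5
μ = -4/5 = -4/5,  σ² = 10/5 − (-4/5)² = 34/25
E[S_18] = -3 + 18·(-4/5) = -87/5

-87/5


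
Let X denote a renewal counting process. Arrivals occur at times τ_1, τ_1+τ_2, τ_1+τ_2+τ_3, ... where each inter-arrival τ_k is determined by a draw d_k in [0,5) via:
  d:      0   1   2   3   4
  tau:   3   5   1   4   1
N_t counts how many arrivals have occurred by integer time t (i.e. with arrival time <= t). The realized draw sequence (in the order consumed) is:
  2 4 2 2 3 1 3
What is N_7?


4

draw d_1=2: τ_1=1, arrival time A_1=1
draw d_2=4: τ_2=1, arrival time A_2=2
draw d_3=2: τ_3=1, arrival time A_3=3
draw d_4=2: τ_4=1, arrival time A_4=4
draw d_5=3: τ_5=4, arrival time A_5=8
draw d_6=1: τ_6=5, arrival time A_6=13
draw d_7=3: τ_7=4, arrival time A_7=17
N_t over t=0..7: 0:0 1:1 2:2 3:3 4:4 5:4 6:4 7:4


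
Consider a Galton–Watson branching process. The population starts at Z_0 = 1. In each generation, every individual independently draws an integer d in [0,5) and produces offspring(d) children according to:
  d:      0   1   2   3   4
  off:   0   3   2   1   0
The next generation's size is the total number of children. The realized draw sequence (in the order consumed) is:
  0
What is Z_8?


gen 0: Z_0=1, draws=[0], offspring=[0], Z_1=0
gen 1: Z_1=0, draws=[], offspring=[], Z_2=0
gen 2: Z_2=0, draws=[], offspring=[], Z_3=0
gen 3: Z_3=0, draws=[], offspring=[], Z_4=0
gen 4: Z_4=0, draws=[], offspring=[], Z_5=0
gen 5: Z_5=0, draws=[], offspring=[], Z_6=0
gen 6: Z_6=0, draws=[], offspring=[], Z_7=0
gen 7: Z_7=0, draws=[], offspring=[], Z_8=0

0


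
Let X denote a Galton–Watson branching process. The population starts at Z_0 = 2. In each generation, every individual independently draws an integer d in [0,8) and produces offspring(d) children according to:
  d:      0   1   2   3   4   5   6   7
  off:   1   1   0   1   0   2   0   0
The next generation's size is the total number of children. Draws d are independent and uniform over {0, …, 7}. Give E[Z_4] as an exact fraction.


Outcome values over d=0..7: [1, 1, 0, 1, 0, 2, 0, 0]
Σy = 5, Σy² = 7, M = 8
μ = 5/8 = 5/8,  σ² = 7/8 − (5/8)² = 31/64
E[Z_0] = 2
E[Z_1] = 5/8·E[Z_0] = 5/4
E[Z_2] = 5/8·E[Z_1] = 25/32
E[Z_3] = 5/8·E[Z_2] = 125/256
E[Z_4] = 5/8·E[Z_3] = 625/2048

625/2048


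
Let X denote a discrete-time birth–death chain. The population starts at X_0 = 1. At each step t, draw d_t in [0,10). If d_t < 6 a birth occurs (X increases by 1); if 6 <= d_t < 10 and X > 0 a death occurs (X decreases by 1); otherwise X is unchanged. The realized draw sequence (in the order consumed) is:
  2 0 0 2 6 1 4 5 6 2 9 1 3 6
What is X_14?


t=0: X=1, d=2 → birth, X_1=2
t=1: X=2, d=0 → birth, X_2=3
t=2: X=3, d=0 → birth, X_3=4
t=3: X=4, d=2 → birth, X_4=5
t=4: X=5, d=6 → death, X_5=4
t=5: X=4, d=1 → birth, X_6=5
t=6: X=5, d=4 → birth, X_7=6
t=7: X=6, d=5 → birth, X_8=7
t=8: X=7, d=6 → death, X_9=6
t=9: X=6, d=2 → birth, X_10=7
t=10: X=7, d=9 → death, X_11=6
t=11: X=6, d=1 → birth, X_12=7
t=12: X=7, d=3 → birth, X_13=8
t=13: X=8, d=6 → death, X_14=7

7


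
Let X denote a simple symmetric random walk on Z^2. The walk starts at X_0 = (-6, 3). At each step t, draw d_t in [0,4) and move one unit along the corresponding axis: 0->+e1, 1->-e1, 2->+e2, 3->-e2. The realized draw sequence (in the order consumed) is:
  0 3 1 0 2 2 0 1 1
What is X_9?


(-6, 4)

t=0: X=(-6, 3), d=0 → +e1, X_1=(-5, 3)
t=1: X=(-5, 3), d=3 → -e2, X_2=(-5, 2)
t=2: X=(-5, 2), d=1 → -e1, X_3=(-6, 2)
t=3: X=(-6, 2), d=0 → +e1, X_4=(-5, 2)
t=4: X=(-5, 2), d=2 → +e2, X_5=(-5, 3)
t=5: X=(-5, 3), d=2 → +e2, X_6=(-5, 4)
t=6: X=(-5, 4), d=0 → +e1, X_7=(-4, 4)
t=7: X=(-4, 4), d=1 → -e1, X_8=(-5, 4)
t=8: X=(-5, 4), d=1 → -e1, X_9=(-6, 4)


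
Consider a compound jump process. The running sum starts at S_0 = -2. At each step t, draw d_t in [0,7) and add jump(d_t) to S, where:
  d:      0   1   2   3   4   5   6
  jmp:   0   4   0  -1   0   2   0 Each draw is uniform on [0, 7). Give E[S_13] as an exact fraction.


51/7

Outcome values over d=0..6: [0, 4, 0, -1, 0, 2, 0]
Σy = 5, Σy² = 21, M = 7
μ = 5/7 = 5/7,  σ² = 21/7 − (5/7)² = 122/49
E[S_13] = -2 + 13·(5/7) = 51/7


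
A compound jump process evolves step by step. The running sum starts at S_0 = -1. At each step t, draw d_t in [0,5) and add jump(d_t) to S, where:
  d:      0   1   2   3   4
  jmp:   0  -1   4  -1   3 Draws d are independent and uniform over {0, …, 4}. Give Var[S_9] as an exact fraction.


Outcome values over d=0..4: [0, -1, 4, -1, 3]
Σy = 5, Σy² = 27, M = 5
μ = 5/5 = 1,  σ² = 27/5 − (1)² = 22/5
Independent increments: Var[S_9] = 9·σ² = 9·(22/5) = 198/5

198/5


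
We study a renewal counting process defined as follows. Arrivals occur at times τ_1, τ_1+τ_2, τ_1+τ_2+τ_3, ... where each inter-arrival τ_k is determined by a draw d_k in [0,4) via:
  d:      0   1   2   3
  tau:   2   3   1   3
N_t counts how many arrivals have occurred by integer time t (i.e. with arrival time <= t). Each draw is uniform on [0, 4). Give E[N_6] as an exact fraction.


Inter-arrival values over d=0..3: [2, 3, 1, 3]
Each d has probability 1/4, so the pmf of τ is: f(1) = 1/4, f(2) = 1/4, f(3) = 1/2
Renewal equation for m(n) = E[N_n]: condition on τ_1 = k (if k <= n, one arrival plus a fresh copy on the remaining n−k steps): m(n) = F(n) + Σ_{k<=n} f(k)·m(n−k), where F(n) = P(τ <= n) and m(0) = 0
m(1) = F(1) = 1/4
m(2) = F(2) + f(1)·m(1) = 1/2 + 1/4·1/4 = 9/16
m(3) = F(3) + f(1)·m(2) + f(2)·m(1) = 1 + 1/4·9/16 + 1/4·1/4 = 77/64
m(4) = F(4) + f(1)·m(3) + f(2)·m(2) + f(3)·m(1) = 1 + 1/4·77/64 + 1/4·9/16 + 1/2·1/4 = 401/256
m(5) = F(5) + f(1)·m(4) + f(2)·m(3) + f(3)·m(2) = 1 + 1/4·401/256 + 1/4·77/64 + 1/2·9/16 = 2021/1024
m(6) = F(6) + f(1)·m(5) + f(2)·m(4) + f(3)·m(3) = 1 + 1/4·2021/1024 + 1/4·401/256 + 1/2·77/64 = 10185/4096
E[N_6] = m(6) = 10185/4096

10185/4096


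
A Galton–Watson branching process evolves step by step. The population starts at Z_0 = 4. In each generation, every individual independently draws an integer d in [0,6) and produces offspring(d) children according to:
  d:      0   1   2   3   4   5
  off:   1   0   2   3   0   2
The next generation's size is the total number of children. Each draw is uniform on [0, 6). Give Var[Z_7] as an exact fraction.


2558640128/4782969

Outcome values over d=0..5: [1, 0, 2, 3, 0, 2]
Σy = 8, Σy² = 18, M = 6
μ = 8/6 = 4/3,  σ² = 18/6 − (4/3)² = 11/9
V_0 = 0, E_0 = 4
V_1 = 11/9·E_0 + (4/3)²·V_0 = 44/9;  E_1 = 16/3
V_2 = 11/9·E_1 + (4/3)²·V_1 = 1232/81;  E_2 = 64/9
V_3 = 11/9·E_2 + (4/3)²·V_2 = 26048/729;  E_3 = 256/27
V_4 = 11/9·E_3 + (4/3)²·V_3 = 492800/6561;  E_4 = 1024/81
V_5 = 11/9·E_4 + (4/3)²·V_4 = 8797184/59049;  E_5 = 4096/243
V_6 = 11/9·E_5 + (4/3)²·V_5 = 151703552/531441;  E_6 = 16384/729
V_7 = 11/9·E_6 + (4/3)²·V_6 = 2558640128/4782969;  E_7 = 65536/2187


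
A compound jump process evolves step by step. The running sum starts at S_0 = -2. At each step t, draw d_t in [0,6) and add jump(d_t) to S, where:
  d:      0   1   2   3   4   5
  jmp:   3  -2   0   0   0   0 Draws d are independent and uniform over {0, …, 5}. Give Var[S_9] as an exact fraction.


Outcome values over d=0..5: [3, -2, 0, 0, 0, 0]
Σy = 1, Σy² = 13, M = 6
μ = 1/6 = 1/6,  σ² = 13/6 − (1/6)² = 77/36
Independent increments: Var[S_9] = 9·σ² = 9·(77/36) = 77/4

77/4


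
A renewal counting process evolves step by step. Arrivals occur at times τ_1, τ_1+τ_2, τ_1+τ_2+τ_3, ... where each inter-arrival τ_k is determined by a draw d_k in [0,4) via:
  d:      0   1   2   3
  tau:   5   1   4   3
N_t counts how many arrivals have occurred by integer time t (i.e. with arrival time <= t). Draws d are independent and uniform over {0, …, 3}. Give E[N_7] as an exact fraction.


30629/16384

Inter-arrival values over d=0..3: [5, 1, 4, 3]
Each d has probability 1/4, so the pmf of τ is: f(1) = 1/4, f(3) = 1/4, f(4) = 1/4, f(5) = 1/4
Renewal equation for m(n) = E[N_n]: condition on τ_1 = k (if k <= n, one arrival plus a fresh copy on the remaining n−k steps): m(n) = F(n) + Σ_{k<=n} f(k)·m(n−k), where F(n) = P(τ <= n) and m(0) = 0
m(1) = F(1) = 1/4
m(2) = F(2) + f(1)·m(1) = 1/4 + 1/4·1/4 = 5/16
m(3) = F(3) + f(1)·m(2) = 1/2 + 1/4·5/16 = 37/64
m(4) = F(4) + f(1)·m(3) + f(3)·m(1) = 3/4 + 1/4·37/64 + 1/4·1/4 = 245/256
m(5) = F(5) + f(1)·m(4) + f(3)·m(2) + f(4)·m(1) = 1 + 1/4·245/256 + 1/4·5/16 + 1/4·1/4 = 1413/1024
m(6) = F(6) + f(1)·m(5) + f(3)·m(3) + f(4)·m(2) + f(5)·m(1) = 1 + 1/4·1413/1024 + 1/4·37/64 + 1/4·5/16 + 1/4·1/4 = 6677/4096
m(7) = F(7) + f(1)·m(6) + f(3)·m(4) + f(4)·m(3) + f(5)·m(2) = 1 + 1/4·6677/4096 + 1/4·245/256 + 1/4·37/64 + 1/4·5/16 = 30629/16384
E[N_7] = m(7) = 30629/16384


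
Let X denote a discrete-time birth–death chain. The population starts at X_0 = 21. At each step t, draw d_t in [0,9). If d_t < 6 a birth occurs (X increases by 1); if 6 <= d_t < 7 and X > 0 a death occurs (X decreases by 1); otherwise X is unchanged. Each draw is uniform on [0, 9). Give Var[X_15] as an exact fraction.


X can drop by at most 1 per step and X_0 = 21 > T = 15, so X_t >= 21 − t >= 6 > 0 for every t <= 15: the floor at 0 (the 'and X > 0' condition) never binds. Hence X_15 = X_0 + Σ_{t<15} Y_t with i.i.d. increments Y_t = y(d_t) ∈ {+1, −1, 0}.
Outcome values over d=0..8: [1, 1, 1, 1, 1, 1, -1, 0, 0]
Σy = 5, Σy² = 7, M = 9
μ = 5/9 = 5/9,  σ² = 7/9 − (5/9)² = 38/81
Independent increments: Var[X_15] = 15·σ² = 15·(38/81) = 190/27

190/27


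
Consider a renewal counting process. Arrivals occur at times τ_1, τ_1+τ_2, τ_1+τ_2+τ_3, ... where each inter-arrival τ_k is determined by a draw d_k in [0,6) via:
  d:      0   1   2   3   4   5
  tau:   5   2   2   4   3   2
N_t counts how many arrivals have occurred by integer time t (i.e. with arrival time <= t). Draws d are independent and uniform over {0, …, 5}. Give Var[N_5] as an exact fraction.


35/144

Inter-arrival values over d=0..5: [5, 2, 2, 4, 3, 2]
Each d has probability 1/6, so the pmf of τ is: f(2) = 1/2, f(3) = 1/6, f(4) = 1/6, f(5) = 1/6
Let p_n(j) = P(N_n = j), with p_0 = [1]. Condition on τ_1: p_n(0) = P(τ > n), and for j >= 1, p_n(j) = Σ_{k<=n} f(k)·p_{n−k}(j−1)
p_1 = [1]  (j = 0)
p_2 = [1/2, 1/2]  (j = 0..1)
p_3 = [1/3, 2/3]  (j = 0..1)
p_4 = [1/6, 7/12, 1/4]  (j = 0..2)
p_5 = [0, 7/12, 5/12]  (j = 0..2)
E[N_5] = Σ j·p_5(j) = 17/12;  E[N_5²] = Σ j²·p_5(j) = 9/4
Var[N_5] = 9/4 − (17/12)² = 35/144


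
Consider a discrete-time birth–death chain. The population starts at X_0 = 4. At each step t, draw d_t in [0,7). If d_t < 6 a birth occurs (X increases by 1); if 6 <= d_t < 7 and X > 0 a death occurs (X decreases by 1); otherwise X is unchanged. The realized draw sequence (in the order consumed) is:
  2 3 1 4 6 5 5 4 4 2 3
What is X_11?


13

t=0: X=4, d=2 → birth, X_1=5
t=1: X=5, d=3 → birth, X_2=6
t=2: X=6, d=1 → birth, X_3=7
t=3: X=7, d=4 → birth, X_4=8
t=4: X=8, d=6 → death, X_5=7
t=5: X=7, d=5 → birth, X_6=8
t=6: X=8, d=5 → birth, X_7=9
t=7: X=9, d=4 → birth, X_8=10
t=8: X=10, d=4 → birth, X_9=11
t=9: X=11, d=2 → birth, X_10=12
t=10: X=12, d=3 → birth, X_11=13


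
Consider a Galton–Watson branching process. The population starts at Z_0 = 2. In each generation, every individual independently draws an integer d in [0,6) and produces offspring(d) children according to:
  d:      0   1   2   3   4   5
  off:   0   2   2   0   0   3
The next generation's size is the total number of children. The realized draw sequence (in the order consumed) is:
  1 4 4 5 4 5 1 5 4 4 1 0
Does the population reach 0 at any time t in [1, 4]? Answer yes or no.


no

gen 0: Z_0=2, draws=[1, 4], offspring=[2, 0], Z_1=2
gen 1: Z_1=2, draws=[4, 5], offspring=[0, 3], Z_2=3
gen 2: Z_2=3, draws=[4, 5, 1], offspring=[0, 3, 2], Z_3=5
gen 3: Z_3=5, draws=[5, 4, 4, 1, 0], offspring=[3, 0, 0, 2, 0], Z_4=5


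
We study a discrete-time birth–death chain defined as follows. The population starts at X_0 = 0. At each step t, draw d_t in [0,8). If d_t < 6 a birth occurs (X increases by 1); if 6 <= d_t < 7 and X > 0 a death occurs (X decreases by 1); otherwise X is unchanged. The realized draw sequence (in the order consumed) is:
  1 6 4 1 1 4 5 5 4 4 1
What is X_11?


t=0: X=0, d=1 → birth, X_1=1
t=1: X=1, d=6 → death, X_2=0
t=2: X=0, d=4 → birth, X_3=1
t=3: X=1, d=1 → birth, X_4=2
t=4: X=2, d=1 → birth, X_5=3
t=5: X=3, d=4 → birth, X_6=4
t=6: X=4, d=5 → birth, X_7=5
t=7: X=5, d=5 → birth, X_8=6
t=8: X=6, d=4 → birth, X_9=7
t=9: X=7, d=4 → birth, X_10=8
t=10: X=8, d=1 → birth, X_11=9

9


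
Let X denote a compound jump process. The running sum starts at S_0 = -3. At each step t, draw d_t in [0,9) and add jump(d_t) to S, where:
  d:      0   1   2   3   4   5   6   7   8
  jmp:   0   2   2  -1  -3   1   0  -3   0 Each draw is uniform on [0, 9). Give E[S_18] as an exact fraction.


-7

Outcome values over d=0..8: [0, 2, 2, -1, -3, 1, 0, -3, 0]
Σy = -2, Σy² = 28, M = 9
μ = -2/9 = -2/9,  σ² = 28/9 − (-2/9)² = 248/81
E[S_18] = -3 + 18·(-2/9) = -7


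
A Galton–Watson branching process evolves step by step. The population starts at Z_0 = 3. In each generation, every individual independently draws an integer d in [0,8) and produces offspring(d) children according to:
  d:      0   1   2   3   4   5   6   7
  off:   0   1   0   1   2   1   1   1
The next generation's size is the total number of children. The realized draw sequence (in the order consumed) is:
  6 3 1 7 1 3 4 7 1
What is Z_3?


4

gen 0: Z_0=3, draws=[6, 3, 1], offspring=[1, 1, 1], Z_1=3
gen 1: Z_1=3, draws=[7, 1, 3], offspring=[1, 1, 1], Z_2=3
gen 2: Z_2=3, draws=[4, 7, 1], offspring=[2, 1, 1], Z_3=4


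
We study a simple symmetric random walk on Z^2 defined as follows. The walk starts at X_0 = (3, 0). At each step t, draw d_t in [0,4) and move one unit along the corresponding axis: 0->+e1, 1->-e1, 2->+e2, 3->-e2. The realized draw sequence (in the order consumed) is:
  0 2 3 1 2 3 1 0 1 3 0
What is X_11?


t=0: X=(3, 0), d=0 → +e1, X_1=(4, 0)
t=1: X=(4, 0), d=2 → +e2, X_2=(4, 1)
t=2: X=(4, 1), d=3 → -e2, X_3=(4, 0)
t=3: X=(4, 0), d=1 → -e1, X_4=(3, 0)
t=4: X=(3, 0), d=2 → +e2, X_5=(3, 1)
t=5: X=(3, 1), d=3 → -e2, X_6=(3, 0)
t=6: X=(3, 0), d=1 → -e1, X_7=(2, 0)
t=7: X=(2, 0), d=0 → +e1, X_8=(3, 0)
t=8: X=(3, 0), d=1 → -e1, X_9=(2, 0)
t=9: X=(2, 0), d=3 → -e2, X_10=(2, -1)
t=10: X=(2, -1), d=0 → +e1, X_11=(3, -1)

(3, -1)


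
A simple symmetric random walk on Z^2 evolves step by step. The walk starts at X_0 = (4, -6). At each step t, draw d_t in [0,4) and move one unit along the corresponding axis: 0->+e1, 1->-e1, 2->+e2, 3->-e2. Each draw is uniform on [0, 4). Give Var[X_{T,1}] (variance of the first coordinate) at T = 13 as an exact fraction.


Outcome values over d=0..3: [1, -1, 0, 0]
Σy = 0, Σy² = 2, M = 4
μ = 0/4 = 0,  σ² = 2/4 − (0)² = 1/2
Independent increments: Var[X_13] = 13·σ² = 13·(1/2) = 13/2

13/2


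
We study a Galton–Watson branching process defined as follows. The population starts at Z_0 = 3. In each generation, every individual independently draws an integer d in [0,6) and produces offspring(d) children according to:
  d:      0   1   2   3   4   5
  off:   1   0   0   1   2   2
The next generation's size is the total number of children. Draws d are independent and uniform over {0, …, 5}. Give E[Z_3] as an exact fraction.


Outcome values over d=0..5: [1, 0, 0, 1, 2, 2]
Σy = 6, Σy² = 10, M = 6
μ = 6/6 = 1,  σ² = 10/6 − (1)² = 2/3
E[Z_0] = 3
E[Z_1] = 1·E[Z_0] = 3
E[Z_2] = 1·E[Z_1] = 3
E[Z_3] = 1·E[Z_2] = 3

3


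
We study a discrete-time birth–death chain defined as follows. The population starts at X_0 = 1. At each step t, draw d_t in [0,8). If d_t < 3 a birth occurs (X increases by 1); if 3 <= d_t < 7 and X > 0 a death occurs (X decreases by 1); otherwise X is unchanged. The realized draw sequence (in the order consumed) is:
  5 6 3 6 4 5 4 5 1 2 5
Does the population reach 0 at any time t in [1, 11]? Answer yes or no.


t=0: X=1, d=5 → death, X_1=0
t=1: X=0, d=6 → hold, X_2=0
t=2: X=0, d=3 → hold, X_3=0
t=3: X=0, d=6 → hold, X_4=0
t=4: X=0, d=4 → hold, X_5=0
t=5: X=0, d=5 → hold, X_6=0
t=6: X=0, d=4 → hold, X_7=0
t=7: X=0, d=5 → hold, X_8=0
t=8: X=0, d=1 → birth, X_9=1
t=9: X=1, d=2 → birth, X_10=2
t=10: X=2, d=5 → death, X_11=1

yes


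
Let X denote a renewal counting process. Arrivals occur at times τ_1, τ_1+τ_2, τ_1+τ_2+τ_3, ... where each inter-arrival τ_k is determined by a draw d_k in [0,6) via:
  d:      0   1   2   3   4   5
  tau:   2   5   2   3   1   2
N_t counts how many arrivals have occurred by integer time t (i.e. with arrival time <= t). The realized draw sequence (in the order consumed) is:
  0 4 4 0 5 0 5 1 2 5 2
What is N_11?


6

draw d_1=0: τ_1=2, arrival time A_1=2
draw d_2=4: τ_2=1, arrival time A_2=3
draw d_3=4: τ_3=1, arrival time A_3=4
draw d_4=0: τ_4=2, arrival time A_4=6
draw d_5=5: τ_5=2, arrival time A_5=8
draw d_6=0: τ_6=2, arrival time A_6=10
draw d_7=5: τ_7=2, arrival time A_7=12
draw d_8=1: τ_8=5, arrival time A_8=17
draw d_9=2: τ_9=2, arrival time A_9=19
draw d_10=5: τ_10=2, arrival time A_10=21
draw d_11=2: τ_11=2, arrival time A_11=23
N_t over t=0..11: 0:0 1:0 2:1 3:2 4:3 5:3 6:4 7:4 8:5 9:5 10:6 11:6


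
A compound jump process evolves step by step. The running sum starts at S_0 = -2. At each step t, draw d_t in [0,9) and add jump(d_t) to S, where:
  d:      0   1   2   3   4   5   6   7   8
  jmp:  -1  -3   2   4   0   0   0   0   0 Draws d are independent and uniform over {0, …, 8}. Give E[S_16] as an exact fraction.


Outcome values over d=0..8: [-1, -3, 2, 4, 0, 0, 0, 0, 0]
Σy = 2, Σy² = 30, M = 9
μ = 2/9 = 2/9,  σ² = 30/9 − (2/9)² = 266/81
E[S_16] = -2 + 16·(2/9) = 14/9

14/9


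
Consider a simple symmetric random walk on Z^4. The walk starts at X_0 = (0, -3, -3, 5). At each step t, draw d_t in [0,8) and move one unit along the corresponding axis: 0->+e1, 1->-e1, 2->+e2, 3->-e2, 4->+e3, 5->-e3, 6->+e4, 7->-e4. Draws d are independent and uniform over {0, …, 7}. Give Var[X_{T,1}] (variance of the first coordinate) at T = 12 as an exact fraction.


Outcome values over d=0..7: [1, -1, 0, 0, 0, 0, 0, 0]
Σy = 0, Σy² = 2, M = 8
μ = 0/8 = 0,  σ² = 2/8 − (0)² = 1/4
Independent increments: Var[X_12] = 12·σ² = 12·(1/4) = 3

3


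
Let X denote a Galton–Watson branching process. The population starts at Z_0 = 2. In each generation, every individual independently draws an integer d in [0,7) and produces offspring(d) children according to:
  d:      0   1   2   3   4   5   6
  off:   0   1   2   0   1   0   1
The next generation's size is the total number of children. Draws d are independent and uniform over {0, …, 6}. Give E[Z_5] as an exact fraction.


Outcome values over d=0..6: [0, 1, 2, 0, 1, 0, 1]
Σy = 5, Σy² = 7, M = 7
μ = 5/7 = 5/7,  σ² = 7/7 − (5/7)² = 24/49
E[Z_0] = 2
E[Z_1] = 5/7·E[Z_0] = 10/7
E[Z_2] = 5/7·E[Z_1] = 50/49
E[Z_3] = 5/7·E[Z_2] = 250/343
E[Z_4] = 5/7·E[Z_3] = 1250/2401
E[Z_5] = 5/7·E[Z_4] = 6250/16807

6250/16807


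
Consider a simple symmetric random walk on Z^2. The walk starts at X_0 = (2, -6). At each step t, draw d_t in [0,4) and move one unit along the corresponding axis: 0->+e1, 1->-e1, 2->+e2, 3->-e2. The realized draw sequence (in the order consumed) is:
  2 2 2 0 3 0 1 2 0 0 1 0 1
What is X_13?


(4, -3)

t=0: X=(2, -6), d=2 → +e2, X_1=(2, -5)
t=1: X=(2, -5), d=2 → +e2, X_2=(2, -4)
t=2: X=(2, -4), d=2 → +e2, X_3=(2, -3)
t=3: X=(2, -3), d=0 → +e1, X_4=(3, -3)
t=4: X=(3, -3), d=3 → -e2, X_5=(3, -4)
t=5: X=(3, -4), d=0 → +e1, X_6=(4, -4)
t=6: X=(4, -4), d=1 → -e1, X_7=(3, -4)
t=7: X=(3, -4), d=2 → +e2, X_8=(3, -3)
t=8: X=(3, -3), d=0 → +e1, X_9=(4, -3)
t=9: X=(4, -3), d=0 → +e1, X_10=(5, -3)
t=10: X=(5, -3), d=1 → -e1, X_11=(4, -3)
t=11: X=(4, -3), d=0 → +e1, X_12=(5, -3)
t=12: X=(5, -3), d=1 → -e1, X_13=(4, -3)


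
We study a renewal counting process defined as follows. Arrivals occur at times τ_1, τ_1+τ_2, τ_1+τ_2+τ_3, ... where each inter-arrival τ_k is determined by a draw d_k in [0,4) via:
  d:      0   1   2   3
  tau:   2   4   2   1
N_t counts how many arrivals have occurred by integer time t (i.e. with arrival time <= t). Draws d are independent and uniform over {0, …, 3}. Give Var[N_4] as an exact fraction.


29719/65536

Inter-arrival values over d=0..3: [2, 4, 2, 1]
Each d has probability 1/4, so the pmf of τ is: f(1) = 1/4, f(2) = 1/2, f(4) = 1/4
Let p_n(j) = P(N_n = j), with p_0 = [1]. Condition on τ_1: p_n(0) = P(τ > n), and for j >= 1, p_n(j) = Σ_{k<=n} f(k)·p_{n−k}(j−1)
p_1 = [3/4, 1/4]  (j = 0..1)
p_2 = [1/4, 11/16, 1/16]  (j = 0..2)
p_3 = [1/4, 7/16, 19/64, 1/64]  (j = 0..3)
p_4 = [0, 7/16, 29/64, 27/256, 1/256]  (j = 0..4)
E[N_4] = Σ j·p_4(j) = 429/256;  E[N_4²] = Σ j²·p_4(j) = 835/256
Var[N_4] = 835/256 − (429/256)² = 29719/65536


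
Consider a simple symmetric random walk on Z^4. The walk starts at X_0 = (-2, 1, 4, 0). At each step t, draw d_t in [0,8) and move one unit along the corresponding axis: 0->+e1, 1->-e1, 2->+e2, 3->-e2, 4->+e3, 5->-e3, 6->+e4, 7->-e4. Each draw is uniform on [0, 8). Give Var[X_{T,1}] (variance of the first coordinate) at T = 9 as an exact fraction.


Outcome values over d=0..7: [1, -1, 0, 0, 0, 0, 0, 0]
Σy = 0, Σy² = 2, M = 8
μ = 0/8 = 0,  σ² = 2/8 − (0)² = 1/4
Independent increments: Var[X_9] = 9·σ² = 9·(1/4) = 9/4

9/4


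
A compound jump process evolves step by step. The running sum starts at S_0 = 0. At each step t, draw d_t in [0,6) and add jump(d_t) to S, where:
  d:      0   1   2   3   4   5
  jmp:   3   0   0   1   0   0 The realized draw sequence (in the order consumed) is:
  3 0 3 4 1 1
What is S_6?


t=0: S=0, d=3, jump=1, S_1=1
t=1: S=1, d=0, jump=3, S_2=4
t=2: S=4, d=3, jump=1, S_3=5
t=3: S=5, d=4, jump=0, S_4=5
t=4: S=5, d=1, jump=0, S_5=5
t=5: S=5, d=1, jump=0, S_6=5

5


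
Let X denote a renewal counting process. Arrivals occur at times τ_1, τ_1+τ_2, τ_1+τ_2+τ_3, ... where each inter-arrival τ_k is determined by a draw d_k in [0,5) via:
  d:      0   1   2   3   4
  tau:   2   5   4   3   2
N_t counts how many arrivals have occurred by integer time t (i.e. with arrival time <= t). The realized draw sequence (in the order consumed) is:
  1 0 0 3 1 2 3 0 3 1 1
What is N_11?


draw d_1=1: τ_1=5, arrival time A_1=5
draw d_2=0: τ_2=2, arrival time A_2=7
draw d_3=0: τ_3=2, arrival time A_3=9
draw d_4=3: τ_4=3, arrival time A_4=12
draw d_5=1: τ_5=5, arrival time A_5=17
draw d_6=2: τ_6=4, arrival time A_6=21
draw d_7=3: τ_7=3, arrival time A_7=24
draw d_8=0: τ_8=2, arrival time A_8=26
draw d_9=3: τ_9=3, arrival time A_9=29
draw d_10=1: τ_10=5, arrival time A_10=34
draw d_11=1: τ_11=5, arrival time A_11=39
N_t over t=0..11: 0:0 1:0 2:0 3:0 4:0 5:1 6:1 7:2 8:2 9:3 10:3 11:3

3


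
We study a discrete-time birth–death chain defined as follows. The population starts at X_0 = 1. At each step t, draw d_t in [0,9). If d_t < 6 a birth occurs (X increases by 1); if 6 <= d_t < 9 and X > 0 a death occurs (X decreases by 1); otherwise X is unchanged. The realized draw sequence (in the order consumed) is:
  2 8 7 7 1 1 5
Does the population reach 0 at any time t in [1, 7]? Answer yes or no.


t=0: X=1, d=2 → birth, X_1=2
t=1: X=2, d=8 → death, X_2=1
t=2: X=1, d=7 → death, X_3=0
t=3: X=0, d=7 → hold, X_4=0
t=4: X=0, d=1 → birth, X_5=1
t=5: X=1, d=1 → birth, X_6=2
t=6: X=2, d=5 → birth, X_7=3

yes


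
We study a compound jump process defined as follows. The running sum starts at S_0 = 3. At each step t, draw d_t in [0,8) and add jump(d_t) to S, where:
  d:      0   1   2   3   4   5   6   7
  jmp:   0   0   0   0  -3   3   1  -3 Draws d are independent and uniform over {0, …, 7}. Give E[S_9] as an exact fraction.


Outcome values over d=0..7: [0, 0, 0, 0, -3, 3, 1, -3]
Σy = -2, Σy² = 28, M = 8
μ = -2/8 = -1/4,  σ² = 28/8 − (-1/4)² = 55/16
E[S_9] = 3 + 9·(-1/4) = 3/4

3/4


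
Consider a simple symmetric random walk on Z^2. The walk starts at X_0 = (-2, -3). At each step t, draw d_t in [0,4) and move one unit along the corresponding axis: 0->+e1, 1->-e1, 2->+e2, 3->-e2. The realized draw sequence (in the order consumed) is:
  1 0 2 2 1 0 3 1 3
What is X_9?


t=0: X=(-2, -3), d=1 → -e1, X_1=(-3, -3)
t=1: X=(-3, -3), d=0 → +e1, X_2=(-2, -3)
t=2: X=(-2, -3), d=2 → +e2, X_3=(-2, -2)
t=3: X=(-2, -2), d=2 → +e2, X_4=(-2, -1)
t=4: X=(-2, -1), d=1 → -e1, X_5=(-3, -1)
t=5: X=(-3, -1), d=0 → +e1, X_6=(-2, -1)
t=6: X=(-2, -1), d=3 → -e2, X_7=(-2, -2)
t=7: X=(-2, -2), d=1 → -e1, X_8=(-3, -2)
t=8: X=(-3, -2), d=3 → -e2, X_9=(-3, -3)

(-3, -3)


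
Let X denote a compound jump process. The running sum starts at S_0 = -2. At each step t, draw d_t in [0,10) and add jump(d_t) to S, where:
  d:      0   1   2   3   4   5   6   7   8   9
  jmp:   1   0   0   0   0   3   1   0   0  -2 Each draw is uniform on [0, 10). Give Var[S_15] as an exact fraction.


423/20

Outcome values over d=0..9: [1, 0, 0, 0, 0, 3, 1, 0, 0, -2]
Σy = 3, Σy² = 15, M = 10
μ = 3/10 = 3/10,  σ² = 15/10 − (3/10)² = 141/100
Independent increments: Var[S_15] = 15·σ² = 15·(141/100) = 423/20


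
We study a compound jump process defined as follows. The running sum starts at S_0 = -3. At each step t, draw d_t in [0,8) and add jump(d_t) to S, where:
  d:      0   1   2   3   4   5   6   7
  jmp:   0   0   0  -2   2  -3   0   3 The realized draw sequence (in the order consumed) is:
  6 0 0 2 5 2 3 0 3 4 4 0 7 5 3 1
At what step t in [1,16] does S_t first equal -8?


7

t=0: S=-3, d=6, jump=0, S_1=-3
t=1: S=-3, d=0, jump=0, S_2=-3
t=2: S=-3, d=0, jump=0, S_3=-3
t=3: S=-3, d=2, jump=0, S_4=-3
t=4: S=-3, d=5, jump=-3, S_5=-6
t=5: S=-6, d=2, jump=0, S_6=-6
t=6: S=-6, d=3, jump=-2, S_7=-8
t=7: S=-8, d=0, jump=0, S_8=-8
t=8: S=-8, d=3, jump=-2, S_9=-10
t=9: S=-10, d=4, jump=2, S_10=-8
t=10: S=-8, d=4, jump=2, S_11=-6
t=11: S=-6, d=0, jump=0, S_12=-6
t=12: S=-6, d=7, jump=3, S_13=-3
t=13: S=-3, d=5, jump=-3, S_14=-6
t=14: S=-6, d=3, jump=-2, S_15=-8
t=15: S=-8, d=1, jump=0, S_16=-8


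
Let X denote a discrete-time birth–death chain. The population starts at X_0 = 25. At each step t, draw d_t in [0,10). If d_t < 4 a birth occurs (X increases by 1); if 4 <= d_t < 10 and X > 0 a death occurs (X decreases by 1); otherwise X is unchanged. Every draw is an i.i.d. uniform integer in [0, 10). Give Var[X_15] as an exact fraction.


72/5

X can drop by at most 1 per step and X_0 = 25 > T = 15, so X_t >= 25 − t >= 10 > 0 for every t <= 15: the floor at 0 (the 'and X > 0' condition) never binds. Hence X_15 = X_0 + Σ_{t<15} Y_t with i.i.d. increments Y_t = y(d_t) ∈ {+1, −1, 0}.
Outcome values over d=0..9: [1, 1, 1, 1, -1, -1, -1, -1, -1, -1]
Σy = -2, Σy² = 10, M = 10
μ = -2/10 = -1/5,  σ² = 10/10 − (-1/5)² = 24/25
Independent increments: Var[X_15] = 15·σ² = 15·(24/25) = 72/5


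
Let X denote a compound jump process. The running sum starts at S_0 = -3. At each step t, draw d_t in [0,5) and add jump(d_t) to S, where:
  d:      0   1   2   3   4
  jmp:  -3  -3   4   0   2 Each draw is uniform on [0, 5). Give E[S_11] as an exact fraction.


Outcome values over d=0..4: [-3, -3, 4, 0, 2]
Σy = 0, Σy² = 38, M = 5
μ = 0/5 = 0,  σ² = 38/5 − (0)² = 38/5
E[S_11] = -3 + 11·(0) = -3

-3


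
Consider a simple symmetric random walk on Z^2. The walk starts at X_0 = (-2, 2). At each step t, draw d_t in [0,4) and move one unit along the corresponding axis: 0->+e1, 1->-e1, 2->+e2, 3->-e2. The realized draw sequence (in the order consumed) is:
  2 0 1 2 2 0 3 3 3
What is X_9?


(-1, 2)

t=0: X=(-2, 2), d=2 → +e2, X_1=(-2, 3)
t=1: X=(-2, 3), d=0 → +e1, X_2=(-1, 3)
t=2: X=(-1, 3), d=1 → -e1, X_3=(-2, 3)
t=3: X=(-2, 3), d=2 → +e2, X_4=(-2, 4)
t=4: X=(-2, 4), d=2 → +e2, X_5=(-2, 5)
t=5: X=(-2, 5), d=0 → +e1, X_6=(-1, 5)
t=6: X=(-1, 5), d=3 → -e2, X_7=(-1, 4)
t=7: X=(-1, 4), d=3 → -e2, X_8=(-1, 3)
t=8: X=(-1, 3), d=3 → -e2, X_9=(-1, 2)


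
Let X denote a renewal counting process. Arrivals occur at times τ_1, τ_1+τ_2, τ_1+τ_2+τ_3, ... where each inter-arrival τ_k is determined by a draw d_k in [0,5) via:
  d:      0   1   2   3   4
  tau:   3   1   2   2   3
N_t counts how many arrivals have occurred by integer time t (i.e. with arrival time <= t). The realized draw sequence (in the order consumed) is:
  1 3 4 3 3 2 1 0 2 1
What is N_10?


5

draw d_1=1: τ_1=1, arrival time A_1=1
draw d_2=3: τ_2=2, arrival time A_2=3
draw d_3=4: τ_3=3, arrival time A_3=6
draw d_4=3: τ_4=2, arrival time A_4=8
draw d_5=3: τ_5=2, arrival time A_5=10
draw d_6=2: τ_6=2, arrival time A_6=12
draw d_7=1: τ_7=1, arrival time A_7=13
draw d_8=0: τ_8=3, arrival time A_8=16
draw d_9=2: τ_9=2, arrival time A_9=18
draw d_10=1: τ_10=1, arrival time A_10=19
N_t over t=0..10: 0:0 1:1 2:1 3:2 4:2 5:2 6:3 7:3 8:4 9:4 10:5


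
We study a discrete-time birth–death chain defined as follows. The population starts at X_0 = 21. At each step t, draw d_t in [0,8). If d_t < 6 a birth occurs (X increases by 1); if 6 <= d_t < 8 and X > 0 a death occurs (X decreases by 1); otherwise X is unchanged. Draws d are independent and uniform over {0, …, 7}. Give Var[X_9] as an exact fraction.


27/4

X can drop by at most 1 per step and X_0 = 21 > T = 9, so X_t >= 21 − t >= 12 > 0 for every t <= 9: the floor at 0 (the 'and X > 0' condition) never binds. Hence X_9 = X_0 + Σ_{t<9} Y_t with i.i.d. increments Y_t = y(d_t) ∈ {+1, −1, 0}.
Outcome values over d=0..7: [1, 1, 1, 1, 1, 1, -1, -1]
Σy = 4, Σy² = 8, M = 8
μ = 4/8 = 1/2,  σ² = 8/8 − (1/2)² = 3/4
Independent increments: Var[X_9] = 9·σ² = 9·(3/4) = 27/4


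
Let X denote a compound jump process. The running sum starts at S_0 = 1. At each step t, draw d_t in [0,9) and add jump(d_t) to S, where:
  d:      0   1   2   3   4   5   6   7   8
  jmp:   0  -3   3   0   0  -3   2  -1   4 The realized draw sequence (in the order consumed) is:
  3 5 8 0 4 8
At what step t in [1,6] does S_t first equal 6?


t=0: S=1, d=3, jump=0, S_1=1
t=1: S=1, d=5, jump=-3, S_2=-2
t=2: S=-2, d=8, jump=4, S_3=2
t=3: S=2, d=0, jump=0, S_4=2
t=4: S=2, d=4, jump=0, S_5=2
t=5: S=2, d=8, jump=4, S_6=6

6


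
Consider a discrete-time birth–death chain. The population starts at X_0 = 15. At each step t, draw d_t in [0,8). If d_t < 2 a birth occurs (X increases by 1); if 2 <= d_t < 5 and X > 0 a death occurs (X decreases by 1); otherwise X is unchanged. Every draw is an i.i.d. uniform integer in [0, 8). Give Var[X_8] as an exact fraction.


X can drop by at most 1 per step and X_0 = 15 > T = 8, so X_t >= 15 − t >= 7 > 0 for every t <= 8: the floor at 0 (the 'and X > 0' condition) never binds. Hence X_8 = X_0 + Σ_{t<8} Y_t with i.i.d. increments Y_t = y(d_t) ∈ {+1, −1, 0}.
Outcome values over d=0..7: [1, 1, -1, -1, -1, 0, 0, 0]
Σy = -1, Σy² = 5, M = 8
μ = -1/8 = -1/8,  σ² = 5/8 − (-1/8)² = 39/64
Independent increments: Var[X_8] = 8·σ² = 8·(39/64) = 39/8

39/8


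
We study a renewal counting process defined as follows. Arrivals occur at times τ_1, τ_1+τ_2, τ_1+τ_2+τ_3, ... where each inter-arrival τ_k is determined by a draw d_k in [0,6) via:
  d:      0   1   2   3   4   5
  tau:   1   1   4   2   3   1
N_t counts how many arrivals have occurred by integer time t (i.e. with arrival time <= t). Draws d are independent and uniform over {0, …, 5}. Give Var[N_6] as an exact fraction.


Inter-arrival values over d=0..5: [1, 1, 4, 2, 3, 1]
Each d has probability 1/6, so the pmf of τ is: f(1) = 1/2, f(2) = 1/6, f(3) = 1/6, f(4) = 1/6
Let p_n(j) = P(N_n = j), with p_0 = [1]. Condition on τ_1: p_n(0) = P(τ > n), and for j >= 1, p_n(j) = Σ_{k<=n} f(k)·p_{n−k}(j−1)
p_1 = [1/2, 1/2]  (j = 0..1)
p_2 = [1/3, 5/12, 1/4]  (j = 0..2)
p_3 = [1/6, 5/12, 7/24, 1/8]  (j = 0..3)
p_4 = [0, 7/18, 13/36, 3/16, 1/16]  (j = 0..4)
p_5 = [0, 1/6, 5/12, 13/48, 11/96, 1/32]  (j = 0..5)
p_6 = [0, 1/12, 31/108, 155/432, 3/16, 13/192, 1/64]  (j = 0..6)
E[N_6] = Σ j·p_6(j) = 5039/1728;  E[N_6²] = Σ j²·p_6(j) = 16789/1728
Var[N_6] = 16789/1728 − (5039/1728)² = 3619871/2985984

3619871/2985984


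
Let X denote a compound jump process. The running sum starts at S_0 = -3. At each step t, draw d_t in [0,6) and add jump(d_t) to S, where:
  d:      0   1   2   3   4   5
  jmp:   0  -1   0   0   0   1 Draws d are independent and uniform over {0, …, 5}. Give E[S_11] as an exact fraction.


Outcome values over d=0..5: [0, -1, 0, 0, 0, 1]
Σy = 0, Σy² = 2, M = 6
μ = 0/6 = 0,  σ² = 2/6 − (0)² = 1/3
E[S_11] = -3 + 11·(0) = -3

-3


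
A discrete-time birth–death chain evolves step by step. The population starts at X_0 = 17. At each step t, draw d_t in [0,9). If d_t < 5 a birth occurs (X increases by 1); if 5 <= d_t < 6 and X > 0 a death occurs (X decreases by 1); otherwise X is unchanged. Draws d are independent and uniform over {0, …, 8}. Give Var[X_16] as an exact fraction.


X can drop by at most 1 per step and X_0 = 17 > T = 16, so X_t >= 17 − t >= 1 > 0 for every t <= 16: the floor at 0 (the 'and X > 0' condition) never binds. Hence X_16 = X_0 + Σ_{t<16} Y_t with i.i.d. increments Y_t = y(d_t) ∈ {+1, −1, 0}.
Outcome values over d=0..8: [1, 1, 1, 1, 1, -1, 0, 0, 0]
Σy = 4, Σy² = 6, M = 9
μ = 4/9 = 4/9,  σ² = 6/9 − (4/9)² = 38/81
Independent increments: Var[X_16] = 16·σ² = 16·(38/81) = 608/81

608/81


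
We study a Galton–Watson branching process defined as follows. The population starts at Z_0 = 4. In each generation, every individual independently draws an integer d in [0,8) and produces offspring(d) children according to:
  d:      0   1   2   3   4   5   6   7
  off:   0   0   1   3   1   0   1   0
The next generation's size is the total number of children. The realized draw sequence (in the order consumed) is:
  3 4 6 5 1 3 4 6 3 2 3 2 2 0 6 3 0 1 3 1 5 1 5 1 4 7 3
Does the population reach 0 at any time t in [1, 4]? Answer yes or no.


gen 0: Z_0=4, draws=[3, 4, 6, 5], offspring=[3, 1, 1, 0], Z_1=5
gen 1: Z_1=5, draws=[1, 3, 4, 6, 3], offspring=[0, 3, 1, 1, 3], Z_2=8
gen 2: Z_2=8, draws=[2, 3, 2, 2, 0, 6, 3, 0], offspring=[1, 3, 1, 1, 0, 1, 3, 0], Z_3=10
gen 3: Z_3=10, draws=[1, 3, 1, 5, 1, 5, 1, 4, 7, 3], offspring=[0, 3, 0, 0, 0, 0, 0, 1, 0, 3], Z_4=7

no


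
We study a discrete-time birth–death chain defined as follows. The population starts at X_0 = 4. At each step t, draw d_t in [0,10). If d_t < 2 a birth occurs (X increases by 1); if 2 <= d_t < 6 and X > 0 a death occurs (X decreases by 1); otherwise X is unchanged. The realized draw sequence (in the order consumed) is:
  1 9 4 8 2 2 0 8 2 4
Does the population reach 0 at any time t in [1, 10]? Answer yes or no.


t=0: X=4, d=1 → birth, X_1=5
t=1: X=5, d=9 → hold, X_2=5
t=2: X=5, d=4 → death, X_3=4
t=3: X=4, d=8 → hold, X_4=4
t=4: X=4, d=2 → death, X_5=3
t=5: X=3, d=2 → death, X_6=2
t=6: X=2, d=0 → birth, X_7=3
t=7: X=3, d=8 → hold, X_8=3
t=8: X=3, d=2 → death, X_9=2
t=9: X=2, d=4 → death, X_10=1

no


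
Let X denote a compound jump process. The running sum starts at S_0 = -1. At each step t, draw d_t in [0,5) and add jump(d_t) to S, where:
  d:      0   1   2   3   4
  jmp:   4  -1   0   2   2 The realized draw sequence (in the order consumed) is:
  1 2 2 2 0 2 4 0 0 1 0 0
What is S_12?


19

t=0: S=-1, d=1, jump=-1, S_1=-2
t=1: S=-2, d=2, jump=0, S_2=-2
t=2: S=-2, d=2, jump=0, S_3=-2
t=3: S=-2, d=2, jump=0, S_4=-2
t=4: S=-2, d=0, jump=4, S_5=2
t=5: S=2, d=2, jump=0, S_6=2
t=6: S=2, d=4, jump=2, S_7=4
t=7: S=4, d=0, jump=4, S_8=8
t=8: S=8, d=0, jump=4, S_9=12
t=9: S=12, d=1, jump=-1, S_10=11
t=10: S=11, d=0, jump=4, S_11=15
t=11: S=15, d=0, jump=4, S_12=19


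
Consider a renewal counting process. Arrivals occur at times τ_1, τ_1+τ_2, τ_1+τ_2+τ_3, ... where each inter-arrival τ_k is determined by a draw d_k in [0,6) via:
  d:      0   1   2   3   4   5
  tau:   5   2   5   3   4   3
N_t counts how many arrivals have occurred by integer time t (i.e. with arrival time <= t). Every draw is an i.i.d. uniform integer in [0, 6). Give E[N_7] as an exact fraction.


Inter-arrival values over d=0..5: [5, 2, 5, 3, 4, 3]
Each d has probability 1/6, so the pmf of τ is: f(2) = 1/6, f(3) = 1/3, f(4) = 1/6, f(5) = 1/3
Renewal equation for m(n) = E[N_n]: condition on τ_1 = k (if k <= n, one arrival plus a fresh copy on the remaining n−k steps): m(n) = F(n) + Σ_{k<=n} f(k)·m(n−k), where F(n) = P(τ <= n) and m(0) = 0
m(1) = F(1) = 0
m(2) = F(2) = 1/6
m(3) = F(3) = 1/2
m(4) = F(4) + f(2)·m(2) = 2/3 + 1/6·1/6 = 25/36
m(5) = F(5) + f(2)·m(3) + f(3)·m(2) = 1 + 1/6·1/2 + 1/3·1/6 = 41/36
m(6) = F(6) + f(2)·m(4) + f(3)·m(3) + f(4)·m(2) = 1 + 1/6·25/36 + 1/3·1/2 + 1/6·1/6 = 283/216
m(7) = F(7) + f(2)·m(5) + f(3)·m(4) + f(4)·m(3) + f(5)·m(2) = 1 + 1/6·41/36 + 1/3·25/36 + 1/6·1/2 + 1/3·1/6 = 337/216
E[N_7] = m(7) = 337/216

337/216


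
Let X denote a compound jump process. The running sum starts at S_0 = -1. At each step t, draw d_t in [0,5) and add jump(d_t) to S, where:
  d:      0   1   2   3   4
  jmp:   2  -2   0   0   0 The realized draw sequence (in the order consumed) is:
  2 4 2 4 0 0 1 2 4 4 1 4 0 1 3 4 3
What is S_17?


t=0: S=-1, d=2, jump=0, S_1=-1
t=1: S=-1, d=4, jump=0, S_2=-1
t=2: S=-1, d=2, jump=0, S_3=-1
t=3: S=-1, d=4, jump=0, S_4=-1
t=4: S=-1, d=0, jump=2, S_5=1
t=5: S=1, d=0, jump=2, S_6=3
t=6: S=3, d=1, jump=-2, S_7=1
t=7: S=1, d=2, jump=0, S_8=1
t=8: S=1, d=4, jump=0, S_9=1
t=9: S=1, d=4, jump=0, S_10=1
t=10: S=1, d=1, jump=-2, S_11=-1
t=11: S=-1, d=4, jump=0, S_12=-1
t=12: S=-1, d=0, jump=2, S_13=1
t=13: S=1, d=1, jump=-2, S_14=-1
t=14: S=-1, d=3, jump=0, S_15=-1
t=15: S=-1, d=4, jump=0, S_16=-1
t=16: S=-1, d=3, jump=0, S_17=-1

-1


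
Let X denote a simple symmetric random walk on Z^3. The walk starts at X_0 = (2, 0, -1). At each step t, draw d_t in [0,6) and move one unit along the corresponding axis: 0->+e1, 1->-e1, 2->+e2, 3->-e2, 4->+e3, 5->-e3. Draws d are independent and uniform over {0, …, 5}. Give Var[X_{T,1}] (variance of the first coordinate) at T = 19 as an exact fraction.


19/3

Outcome values over d=0..5: [1, -1, 0, 0, 0, 0]
Σy = 0, Σy² = 2, M = 6
μ = 0/6 = 0,  σ² = 2/6 − (0)² = 1/3
Independent increments: Var[X_19] = 19·σ² = 19·(1/3) = 19/3


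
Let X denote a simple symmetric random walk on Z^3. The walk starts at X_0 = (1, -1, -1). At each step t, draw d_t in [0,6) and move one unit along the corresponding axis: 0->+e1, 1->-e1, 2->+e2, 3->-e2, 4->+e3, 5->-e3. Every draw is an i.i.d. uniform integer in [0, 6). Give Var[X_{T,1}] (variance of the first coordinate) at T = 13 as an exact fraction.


Outcome values over d=0..5: [1, -1, 0, 0, 0, 0]
Σy = 0, Σy² = 2, M = 6
μ = 0/6 = 0,  σ² = 2/6 − (0)² = 1/3
Independent increments: Var[X_13] = 13·σ² = 13·(1/3) = 13/3

13/3


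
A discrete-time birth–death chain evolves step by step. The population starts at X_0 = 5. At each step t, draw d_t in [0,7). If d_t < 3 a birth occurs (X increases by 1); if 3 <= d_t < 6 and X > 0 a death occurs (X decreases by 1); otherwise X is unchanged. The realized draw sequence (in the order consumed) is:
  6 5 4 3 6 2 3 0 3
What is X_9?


2

t=0: X=5, d=6 → hold, X_1=5
t=1: X=5, d=5 → death, X_2=4
t=2: X=4, d=4 → death, X_3=3
t=3: X=3, d=3 → death, X_4=2
t=4: X=2, d=6 → hold, X_5=2
t=5: X=2, d=2 → birth, X_6=3
t=6: X=3, d=3 → death, X_7=2
t=7: X=2, d=0 → birth, X_8=3
t=8: X=3, d=3 → death, X_9=2


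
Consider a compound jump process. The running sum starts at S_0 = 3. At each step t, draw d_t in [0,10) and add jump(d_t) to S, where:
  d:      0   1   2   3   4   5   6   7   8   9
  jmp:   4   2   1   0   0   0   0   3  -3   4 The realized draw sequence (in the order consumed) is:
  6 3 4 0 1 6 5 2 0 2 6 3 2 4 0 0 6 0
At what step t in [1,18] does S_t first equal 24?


t=0: S=3, d=6, jump=0, S_1=3
t=1: S=3, d=3, jump=0, S_2=3
t=2: S=3, d=4, jump=0, S_3=3
t=3: S=3, d=0, jump=4, S_4=7
t=4: S=7, d=1, jump=2, S_5=9
t=5: S=9, d=6, jump=0, S_6=9
t=6: S=9, d=5, jump=0, S_7=9
t=7: S=9, d=2, jump=1, S_8=10
t=8: S=10, d=0, jump=4, S_9=14
t=9: S=14, d=2, jump=1, S_10=15
t=10: S=15, d=6, jump=0, S_11=15
t=11: S=15, d=3, jump=0, S_12=15
t=12: S=15, d=2, jump=1, S_13=16
t=13: S=16, d=4, jump=0, S_14=16
t=14: S=16, d=0, jump=4, S_15=20
t=15: S=20, d=0, jump=4, S_16=24
t=16: S=24, d=6, jump=0, S_17=24
t=17: S=24, d=0, jump=4, S_18=28

16
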